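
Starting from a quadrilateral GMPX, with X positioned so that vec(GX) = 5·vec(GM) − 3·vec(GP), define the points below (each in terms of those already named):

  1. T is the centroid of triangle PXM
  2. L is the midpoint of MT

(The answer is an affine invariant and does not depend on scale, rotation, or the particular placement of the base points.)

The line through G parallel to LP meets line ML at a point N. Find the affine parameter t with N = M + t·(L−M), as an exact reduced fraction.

t = -8

Assign G = (0, 0), M = (1, 0), P = (0, 1), X = (5, -3) — the answer is frame-independent, so this choice is without loss of generality.
1. T is the centroid of triangle PXM ⇒ T = (2, -2/3)
2. L is the midpoint of MT ⇒ L = (3/2, -1/3)
through G parallel to LP: direction (-3/2, 4/3); meets ML at N = (-3, 8/3)
N = M + t·(L−M) with t = -8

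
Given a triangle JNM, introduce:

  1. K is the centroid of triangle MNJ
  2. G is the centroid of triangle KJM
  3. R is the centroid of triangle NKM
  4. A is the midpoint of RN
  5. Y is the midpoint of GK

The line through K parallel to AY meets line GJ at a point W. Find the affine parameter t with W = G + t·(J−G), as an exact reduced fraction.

Assign J = (0, 0), N = (1, 0), M = (0, 1) — the answer is frame-independent, so this choice is without loss of generality.
1. K is the centroid of triangle MNJ ⇒ K = (1/3, 1/3)
2. G is the centroid of triangle KJM ⇒ G = (1/9, 4/9)
3. R is the centroid of triangle NKM ⇒ R = (4/9, 4/9)
4. A is the midpoint of RN ⇒ A = (13/18, 2/9)
5. Y is the midpoint of GK ⇒ Y = (2/9, 7/18)
through K parallel to AY: direction (-1/2, 1/6); meets GJ at W = (4/39, 16/39)
W = G + t·(J−G) with t = 1/13

t = 1/13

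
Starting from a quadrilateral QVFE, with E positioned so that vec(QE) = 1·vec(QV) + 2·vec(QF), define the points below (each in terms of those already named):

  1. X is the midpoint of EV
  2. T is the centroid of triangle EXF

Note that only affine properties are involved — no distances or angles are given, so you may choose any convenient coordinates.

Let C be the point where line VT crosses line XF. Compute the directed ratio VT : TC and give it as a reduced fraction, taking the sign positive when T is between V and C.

Assign Q = (0, 0), V = (1, 0), F = (0, 1), E = (1, 2) — the answer is frame-independent, so this choice is without loss of generality.
1. X is the midpoint of EV ⇒ X = (1, 1)
2. T is the centroid of triangle EXF ⇒ T = (2/3, 4/3)
line VT meets XF at C = (3/4, 1)
T = V + t·(C−V) with t = 4/3, so VT:TC = 4/3:-1/3

VT:TC = -4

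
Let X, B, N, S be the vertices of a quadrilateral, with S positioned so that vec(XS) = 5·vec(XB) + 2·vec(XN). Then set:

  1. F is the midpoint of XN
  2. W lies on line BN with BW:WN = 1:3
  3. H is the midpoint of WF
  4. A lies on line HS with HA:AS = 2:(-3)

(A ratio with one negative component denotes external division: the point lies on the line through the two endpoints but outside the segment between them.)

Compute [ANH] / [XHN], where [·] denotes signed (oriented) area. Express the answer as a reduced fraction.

Work in coordinates with X = (0, 0), B = (1, 0), N = (0, 1), S = (5, 2).
1. F is the midpoint of XN ⇒ F = (0, 1/2)
2. W lies on line BN with BW:WN = 1:3 ⇒ W = (3/4, 1/4)
3. H is the midpoint of WF ⇒ H = (3/8, 3/8)
4. A lies on line HS with HA:AS = 2:(-3) ⇒ A = (-71/8, -23/8)
2·[ANH] = -7, 2·[XHN] = 3/8
[ANH]:[XHN] = -7:3/8 = -56/3

[ANH]:[XHN] = -56/3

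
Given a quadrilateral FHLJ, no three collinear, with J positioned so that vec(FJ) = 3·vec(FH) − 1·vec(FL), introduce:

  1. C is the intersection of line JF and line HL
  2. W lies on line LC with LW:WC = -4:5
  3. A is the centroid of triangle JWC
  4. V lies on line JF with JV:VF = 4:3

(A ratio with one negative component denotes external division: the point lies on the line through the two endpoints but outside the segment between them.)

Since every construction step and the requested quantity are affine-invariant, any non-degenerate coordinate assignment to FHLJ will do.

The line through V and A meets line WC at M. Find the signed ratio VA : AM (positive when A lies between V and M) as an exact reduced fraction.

VA:AM = -10/7

Set F = (0, 0), H = (1, 0), L = (0, 1), J = (3, -1); any affine frame gives the same invariant.
1. C is the intersection of line JF and line HL ⇒ C = (3/2, -1/2)
2. W lies on line LC with LW:WC = -4:5 ⇒ W = (-6, 7)
3. A is the centroid of triangle JWC ⇒ A = (-1/2, 11/6)
4. V lies on line JF with JV:VF = 4:3 ⇒ V = (9/7, -3/7)
line VA meets WC at M = (3/4, 1/4)
A = V + t·(M−V) with t = 10/3, so VA:AM = 10/3:-7/3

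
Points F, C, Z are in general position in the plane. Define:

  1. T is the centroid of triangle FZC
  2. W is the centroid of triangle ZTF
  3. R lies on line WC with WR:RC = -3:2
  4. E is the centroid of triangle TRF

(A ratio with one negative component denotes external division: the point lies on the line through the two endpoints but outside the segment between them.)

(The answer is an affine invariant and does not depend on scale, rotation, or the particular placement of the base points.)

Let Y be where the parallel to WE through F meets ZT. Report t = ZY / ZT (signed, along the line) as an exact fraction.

Work in coordinates with F = (0, 0), C = (1, 0), Z = (0, 1).
1. T is the centroid of triangle FZC ⇒ T = (1/3, 1/3)
2. W is the centroid of triangle ZTF ⇒ W = (1/9, 4/9)
3. R lies on line WC with WR:RC = -3:2 ⇒ R = (25/9, -8/9)
4. E is the centroid of triangle TRF ⇒ E = (28/27, -5/27)
through F parallel to WE: direction (25/27, -17/27); meets ZT at Y = (25/33, -17/33)
Y = Z + t·(T−Z) with t = 25/11

t = 25/11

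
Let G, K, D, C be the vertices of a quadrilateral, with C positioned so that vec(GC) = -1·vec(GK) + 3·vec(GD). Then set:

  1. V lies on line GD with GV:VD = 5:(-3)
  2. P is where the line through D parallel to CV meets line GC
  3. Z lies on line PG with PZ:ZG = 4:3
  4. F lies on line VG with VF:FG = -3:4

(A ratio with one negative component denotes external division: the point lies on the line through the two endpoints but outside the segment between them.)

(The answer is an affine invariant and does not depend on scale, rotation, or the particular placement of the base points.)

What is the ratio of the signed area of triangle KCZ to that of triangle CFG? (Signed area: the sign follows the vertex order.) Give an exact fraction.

[KCZ]:[CFG] = -87/350

Choose coordinates G = (0, 0), K = (1, 0), D = (0, 1), C = (-1, 3).
1. V lies on line GD with GV:VD = 5:(-3) ⇒ V = (0, 5/2)
2. P is where the line through D parallel to CV meets line GC ⇒ P = (-2/5, 6/5)
3. Z lies on line PG with PZ:ZG = 4:3 ⇒ Z = (-6/35, 18/35)
4. F lies on line VG with VF:FG = -3:4 ⇒ F = (0, 10)
2·[KCZ] = 87/35, 2·[CFG] = -10
[KCZ]:[CFG] = 87/35:-10 = -87/350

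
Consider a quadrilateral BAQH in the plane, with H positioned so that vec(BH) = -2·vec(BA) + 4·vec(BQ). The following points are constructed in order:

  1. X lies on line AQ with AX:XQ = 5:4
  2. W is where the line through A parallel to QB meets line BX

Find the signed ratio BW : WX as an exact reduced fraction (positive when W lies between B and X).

BW:WX = -9/5

Choose coordinates B = (0, 0), A = (1, 0), Q = (0, 1), H = (-2, 4).
1. X lies on line AQ with AX:XQ = 5:4 ⇒ X = (4/9, 5/9)
2. W is where the line through A parallel to QB meets line BX ⇒ W = (1, 5/4)
W = B + t·(X−B) with t = 9/4, so BW:WX = t:(1−t) = 9/4:-5/4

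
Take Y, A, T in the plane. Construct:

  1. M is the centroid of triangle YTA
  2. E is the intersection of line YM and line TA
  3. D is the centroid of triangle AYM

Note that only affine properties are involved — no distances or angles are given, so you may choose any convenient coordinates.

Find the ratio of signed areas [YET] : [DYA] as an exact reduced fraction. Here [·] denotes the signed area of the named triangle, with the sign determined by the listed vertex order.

[YET]:[DYA] = 9/2

Assign Y = (0, 0), A = (1, 0), T = (0, 1) — the answer is frame-independent, so this choice is without loss of generality.
1. M is the centroid of triangle YTA ⇒ M = (1/3, 1/3)
2. E is the intersection of line YM and line TA ⇒ E = (1/2, 1/2)
3. D is the centroid of triangle AYM ⇒ D = (4/9, 1/9)
2·[YET] = 1/2, 2·[DYA] = 1/9
[YET]:[DYA] = 1/2:1/9 = 9/2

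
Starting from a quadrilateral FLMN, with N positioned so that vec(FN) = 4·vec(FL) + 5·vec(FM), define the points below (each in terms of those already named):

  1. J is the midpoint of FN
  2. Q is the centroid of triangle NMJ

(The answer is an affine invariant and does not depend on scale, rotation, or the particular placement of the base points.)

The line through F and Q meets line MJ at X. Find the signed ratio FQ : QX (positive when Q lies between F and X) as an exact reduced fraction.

FQ:QX = -4

Work in coordinates with F = (0, 0), L = (1, 0), M = (0, 1), N = (4, 5).
1. J is the midpoint of FN ⇒ J = (2, 5/2)
2. Q is the centroid of triangle NMJ ⇒ Q = (2, 17/6)
line FQ meets MJ at X = (3/2, 17/8)
Q = F + t·(X−F) with t = 4/3, so FQ:QX = 4/3:-1/3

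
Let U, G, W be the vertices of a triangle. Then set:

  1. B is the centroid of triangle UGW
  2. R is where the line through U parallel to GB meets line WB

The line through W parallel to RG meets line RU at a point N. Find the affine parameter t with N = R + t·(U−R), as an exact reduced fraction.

t = 2

Set U = (0, 0), G = (1, 0), W = (0, 1); any affine frame gives the same invariant.
1. B is the centroid of triangle UGW ⇒ B = (1/3, 1/3)
2. R is where the line through U parallel to GB meets line WB ⇒ R = (2/3, -1/3)
through W parallel to RG: direction (1/3, 1/3); meets RU at N = (-2/3, 1/3)
N = R + t·(U−R) with t = 2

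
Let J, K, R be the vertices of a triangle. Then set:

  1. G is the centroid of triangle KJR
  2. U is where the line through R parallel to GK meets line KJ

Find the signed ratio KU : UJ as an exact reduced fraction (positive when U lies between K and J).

KU:UJ = -1/2

Assign J = (0, 0), K = (1, 0), R = (0, 1) — the answer is frame-independent, so this choice is without loss of generality.
1. G is the centroid of triangle KJR ⇒ G = (1/3, 1/3)
2. U is where the line through R parallel to GK meets line KJ ⇒ U = (2, 0)
U = K + t·(J−K) with t = -1, so KU:UJ = t:(1−t) = -1:2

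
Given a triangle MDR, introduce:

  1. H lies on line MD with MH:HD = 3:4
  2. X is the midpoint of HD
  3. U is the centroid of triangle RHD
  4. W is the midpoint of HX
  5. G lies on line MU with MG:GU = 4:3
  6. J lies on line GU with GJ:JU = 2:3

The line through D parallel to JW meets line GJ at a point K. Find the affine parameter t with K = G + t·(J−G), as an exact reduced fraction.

t = 17/4

Set M = (0, 0), D = (1, 0), R = (0, 1); any affine frame gives the same invariant.
1. H lies on line MD with MH:HD = 3:4 ⇒ H = (3/7, 0)
2. X is the midpoint of HD ⇒ X = (5/7, 0)
3. U is the centroid of triangle RHD ⇒ U = (10/21, 1/3)
4. W is the midpoint of HX ⇒ W = (4/7, 0)
5. G lies on line MU with MG:GU = 4:3 ⇒ G = (40/147, 4/21)
6. J lies on line GU with GJ:JU = 2:3 ⇒ J = (52/147, 26/105)
through D parallel to JW: direction (32/147, -26/105); meets GJ at K = (13/21, 13/30)
K = G + t·(J−G) with t = 17/4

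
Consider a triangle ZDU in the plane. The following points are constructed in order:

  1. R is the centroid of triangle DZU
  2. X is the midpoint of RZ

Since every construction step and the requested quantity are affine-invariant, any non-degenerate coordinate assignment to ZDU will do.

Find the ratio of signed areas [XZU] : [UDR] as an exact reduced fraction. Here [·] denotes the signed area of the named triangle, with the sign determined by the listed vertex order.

[XZU]:[UDR] = 1/2

Set Z = (0, 0), D = (1, 0), U = (0, 1); any affine frame gives the same invariant.
1. R is the centroid of triangle DZU ⇒ R = (1/3, 1/3)
2. X is the midpoint of RZ ⇒ X = (1/6, 1/6)
2·[XZU] = -1/6, 2·[UDR] = -1/3
[XZU]:[UDR] = -1/6:-1/3 = 1/2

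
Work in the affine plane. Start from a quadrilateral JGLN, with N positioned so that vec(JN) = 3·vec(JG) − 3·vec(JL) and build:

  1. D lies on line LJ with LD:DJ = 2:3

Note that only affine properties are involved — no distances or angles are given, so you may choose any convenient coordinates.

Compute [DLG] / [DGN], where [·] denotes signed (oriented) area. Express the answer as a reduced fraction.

Choose coordinates J = (0, 0), G = (1, 0), L = (0, 1), N = (3, -3).
1. D lies on line LJ with LD:DJ = 2:3 ⇒ D = (0, 3/5)
2·[DLG] = -2/5, 2·[DGN] = -9/5
[DLG]:[DGN] = -2/5:-9/5 = 2/9

[DLG]:[DGN] = 2/9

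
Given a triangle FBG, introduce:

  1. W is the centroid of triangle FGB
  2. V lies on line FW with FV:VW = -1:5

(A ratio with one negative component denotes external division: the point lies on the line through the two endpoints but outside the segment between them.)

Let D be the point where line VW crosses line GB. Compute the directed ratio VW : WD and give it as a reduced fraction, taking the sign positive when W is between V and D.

Set F = (0, 0), B = (1, 0), G = (0, 1); any affine frame gives the same invariant.
1. W is the centroid of triangle FGB ⇒ W = (1/3, 1/3)
2. V lies on line FW with FV:VW = -1:5 ⇒ V = (-1/12, -1/12)
line VW meets GB at D = (1/2, 1/2)
W = V + t·(D−V) with t = 5/7, so VW:WD = 5/7:2/7

VW:WD = 5/2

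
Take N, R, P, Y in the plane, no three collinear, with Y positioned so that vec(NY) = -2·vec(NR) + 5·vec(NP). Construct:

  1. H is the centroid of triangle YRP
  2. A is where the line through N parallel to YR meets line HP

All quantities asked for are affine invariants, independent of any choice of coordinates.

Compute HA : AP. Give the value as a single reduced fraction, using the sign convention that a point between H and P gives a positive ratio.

Work in coordinates with N = (0, 0), R = (1, 0), P = (0, 1), Y = (-2, 5).
1. H is the centroid of triangle YRP ⇒ H = (-1/3, 2)
2. A is where the line through N parallel to YR meets line HP ⇒ A = (3/4, -5/4)
A = H + t·(P−H) with t = 13/4, so HA:AP = t:(1−t) = 13/4:-9/4

HA:AP = -13/9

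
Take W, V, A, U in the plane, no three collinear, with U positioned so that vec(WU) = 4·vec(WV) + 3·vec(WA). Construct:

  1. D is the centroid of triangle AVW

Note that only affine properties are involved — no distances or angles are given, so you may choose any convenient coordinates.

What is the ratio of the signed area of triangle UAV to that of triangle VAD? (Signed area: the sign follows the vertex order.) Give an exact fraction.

Assign W = (0, 0), V = (1, 0), A = (0, 1), U = (4, 3) — the answer is frame-independent, so this choice is without loss of generality.
1. D is the centroid of triangle AVW ⇒ D = (1/3, 1/3)
2·[UAV] = 6, 2·[VAD] = 1/3
[UAV]:[VAD] = 6:1/3 = 18

[UAV]:[VAD] = 18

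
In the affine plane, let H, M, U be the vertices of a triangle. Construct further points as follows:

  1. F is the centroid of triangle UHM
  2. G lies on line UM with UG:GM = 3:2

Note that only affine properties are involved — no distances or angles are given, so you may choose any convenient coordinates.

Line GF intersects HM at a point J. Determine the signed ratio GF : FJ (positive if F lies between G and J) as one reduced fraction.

Set H = (0, 0), M = (1, 0), U = (0, 1); any affine frame gives the same invariant.
1. F is the centroid of triangle UHM ⇒ F = (1/3, 1/3)
2. G lies on line UM with UG:GM = 3:2 ⇒ G = (3/5, 2/5)
line GF meets HM at J = (-1, 0)
F = G + t·(J−G) with t = 1/6, so GF:FJ = 1/6:5/6

GF:FJ = 1/5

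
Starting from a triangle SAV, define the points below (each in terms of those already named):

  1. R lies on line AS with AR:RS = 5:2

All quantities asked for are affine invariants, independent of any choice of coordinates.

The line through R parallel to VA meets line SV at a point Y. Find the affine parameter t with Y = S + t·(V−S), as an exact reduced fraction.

Choose coordinates S = (0, 0), A = (1, 0), V = (0, 1).
1. R lies on line AS with AR:RS = 5:2 ⇒ R = (2/7, 0)
through R parallel to VA: direction (1, -1); meets SV at Y = (0, 2/7)
Y = S + t·(V−S) with t = 2/7

t = 2/7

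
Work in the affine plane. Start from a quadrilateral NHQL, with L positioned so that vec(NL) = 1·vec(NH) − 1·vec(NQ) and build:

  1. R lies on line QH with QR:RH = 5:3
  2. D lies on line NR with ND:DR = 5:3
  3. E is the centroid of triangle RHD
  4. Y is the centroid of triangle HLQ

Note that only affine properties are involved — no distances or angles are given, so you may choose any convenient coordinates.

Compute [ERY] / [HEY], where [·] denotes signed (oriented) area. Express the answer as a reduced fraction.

[ERY]:[HEY] = 2/13

Choose coordinates N = (0, 0), H = (1, 0), Q = (0, 1), L = (1, -1).
1. R lies on line QH with QR:RH = 5:3 ⇒ R = (5/8, 3/8)
2. D lies on line NR with ND:DR = 5:3 ⇒ D = (25/64, 15/64)
3. E is the centroid of triangle RHD ⇒ E = (43/64, 13/64)
4. Y is the centroid of triangle HLQ ⇒ Y = (2/3, 0)
2·[ERY] = 1/96, 2·[HEY] = 13/192
[ERY]:[HEY] = 1/96:13/192 = 2/13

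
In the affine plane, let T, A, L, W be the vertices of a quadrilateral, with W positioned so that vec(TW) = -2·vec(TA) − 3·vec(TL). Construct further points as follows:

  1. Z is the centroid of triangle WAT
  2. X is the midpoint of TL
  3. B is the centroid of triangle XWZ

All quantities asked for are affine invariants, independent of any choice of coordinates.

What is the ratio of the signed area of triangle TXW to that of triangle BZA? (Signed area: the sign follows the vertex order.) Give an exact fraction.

Work in coordinates with T = (0, 0), A = (1, 0), L = (0, 1), W = (-2, -3).
1. Z is the centroid of triangle WAT ⇒ Z = (-1/3, -1)
2. X is the midpoint of TL ⇒ X = (0, 1/2)
3. B is the centroid of triangle XWZ ⇒ B = (-7/9, -7/6)
2·[TXW] = 1, 2·[BZA] = 2/9
[TXW]:[BZA] = 1:2/9 = 9/2

[TXW]:[BZA] = 9/2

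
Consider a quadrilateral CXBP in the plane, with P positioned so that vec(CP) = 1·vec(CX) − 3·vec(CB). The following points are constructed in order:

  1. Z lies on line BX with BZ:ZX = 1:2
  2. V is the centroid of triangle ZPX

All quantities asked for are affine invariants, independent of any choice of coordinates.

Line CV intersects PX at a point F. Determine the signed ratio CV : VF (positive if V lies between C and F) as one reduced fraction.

Set C = (0, 0), X = (1, 0), B = (0, 1), P = (1, -3); any affine frame gives the same invariant.
1. Z lies on line BX with BZ:ZX = 1:2 ⇒ Z = (1/3, 2/3)
2. V is the centroid of triangle ZPX ⇒ V = (7/9, -7/9)
line CV meets PX at F = (1, -1)
V = C + t·(F−C) with t = 7/9, so CV:VF = 7/9:2/9

CV:VF = 7/2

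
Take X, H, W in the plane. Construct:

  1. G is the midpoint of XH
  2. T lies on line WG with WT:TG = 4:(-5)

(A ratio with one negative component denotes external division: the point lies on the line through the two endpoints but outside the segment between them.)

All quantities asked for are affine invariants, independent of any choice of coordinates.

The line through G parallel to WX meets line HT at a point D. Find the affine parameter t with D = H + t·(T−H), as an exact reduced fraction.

t = 1/6

Choose coordinates X = (0, 0), H = (1, 0), W = (0, 1).
1. G is the midpoint of XH ⇒ G = (1/2, 0)
2. T lies on line WG with WT:TG = 4:(-5) ⇒ T = (-2, 5)
through G parallel to WX: direction (0, -1); meets HT at D = (1/2, 5/6)
D = H + t·(T−H) with t = 1/6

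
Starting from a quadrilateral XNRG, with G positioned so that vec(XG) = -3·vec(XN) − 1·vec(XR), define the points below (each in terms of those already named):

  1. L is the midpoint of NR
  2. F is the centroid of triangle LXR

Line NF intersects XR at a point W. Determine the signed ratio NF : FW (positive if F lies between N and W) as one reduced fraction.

NF:FW = 5

Choose coordinates X = (0, 0), N = (1, 0), R = (0, 1), G = (-3, -1).
1. L is the midpoint of NR ⇒ L = (1/2, 1/2)
2. F is the centroid of triangle LXR ⇒ F = (1/6, 1/2)
line NF meets XR at W = (0, 3/5)
F = N + t·(W−N) with t = 5/6, so NF:FW = 5/6:1/6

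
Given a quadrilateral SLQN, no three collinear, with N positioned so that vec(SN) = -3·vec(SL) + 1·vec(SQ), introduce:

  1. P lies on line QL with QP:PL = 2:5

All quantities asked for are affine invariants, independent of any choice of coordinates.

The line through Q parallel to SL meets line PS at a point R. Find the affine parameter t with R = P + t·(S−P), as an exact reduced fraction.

Assign S = (0, 0), L = (1, 0), Q = (0, 1), N = (-3, 1) — the answer is frame-independent, so this choice is without loss of generality.
1. P lies on line QL with QP:PL = 2:5 ⇒ P = (2/7, 5/7)
through Q parallel to SL: direction (1, 0); meets PS at R = (2/5, 1)
R = P + t·(S−P) with t = -2/5

t = -2/5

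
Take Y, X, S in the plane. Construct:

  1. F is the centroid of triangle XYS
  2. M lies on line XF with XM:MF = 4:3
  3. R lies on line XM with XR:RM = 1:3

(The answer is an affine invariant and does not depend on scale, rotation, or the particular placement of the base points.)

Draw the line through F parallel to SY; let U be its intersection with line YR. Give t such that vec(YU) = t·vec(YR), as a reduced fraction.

t = 7/19

Set Y = (0, 0), X = (1, 0), S = (0, 1); any affine frame gives the same invariant.
1. F is the centroid of triangle XYS ⇒ F = (1/3, 1/3)
2. M lies on line XF with XM:MF = 4:3 ⇒ M = (13/21, 4/21)
3. R lies on line XM with XR:RM = 1:3 ⇒ R = (19/21, 1/21)
through F parallel to SY: direction (0, -1); meets YR at U = (1/3, 1/57)
U = Y + t·(R−Y) with t = 7/19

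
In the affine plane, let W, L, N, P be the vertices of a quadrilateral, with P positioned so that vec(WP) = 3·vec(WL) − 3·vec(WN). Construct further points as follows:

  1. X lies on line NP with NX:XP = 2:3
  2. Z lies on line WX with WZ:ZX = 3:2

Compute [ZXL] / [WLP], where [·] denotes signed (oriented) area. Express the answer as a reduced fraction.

Choose coordinates W = (0, 0), L = (1, 0), N = (0, 1), P = (3, -3).
1. X lies on line NP with NX:XP = 2:3 ⇒ X = (6/5, -3/5)
2. Z lies on line WX with WZ:ZX = 3:2 ⇒ Z = (18/25, -9/25)
2·[ZXL] = 6/25, 2·[WLP] = -3
[ZXL]:[WLP] = 6/25:-3 = -2/25

[ZXL]:[WLP] = -2/25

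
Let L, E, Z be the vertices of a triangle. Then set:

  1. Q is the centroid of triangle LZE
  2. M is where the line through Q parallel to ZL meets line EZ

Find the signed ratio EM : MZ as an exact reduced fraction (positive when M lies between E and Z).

EM:MZ = 2

Assign L = (0, 0), E = (1, 0), Z = (0, 1) — the answer is frame-independent, so this choice is without loss of generality.
1. Q is the centroid of triangle LZE ⇒ Q = (1/3, 1/3)
2. M is where the line through Q parallel to ZL meets line EZ ⇒ M = (1/3, 2/3)
M = E + t·(Z−E) with t = 2/3, so EM:MZ = t:(1−t) = 2/3:1/3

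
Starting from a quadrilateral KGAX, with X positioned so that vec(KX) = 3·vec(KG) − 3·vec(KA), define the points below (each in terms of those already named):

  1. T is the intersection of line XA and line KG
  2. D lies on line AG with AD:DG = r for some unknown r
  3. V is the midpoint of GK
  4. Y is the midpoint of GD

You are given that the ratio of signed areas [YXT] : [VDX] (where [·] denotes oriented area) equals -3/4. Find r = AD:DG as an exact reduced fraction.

Assign K = (0, 0), G = (1, 0), A = (0, 1), X = (3, -3) — the answer is frame-independent, so this choice is without loss of generality.
1. T is the intersection of line XA and line KG ⇒ T = (3/4, 0)
2. With AD:DG = r, write λ = r/(r+1) so D = A + λ·(G−A); D is affine-linear in λ
3. V is the midpoint of GK ⇒ V = (1/2, 0)
4. Y is the midpoint of GD ⇒ Y is an affine combination of earlier points and hence also affine-linear in λ
Every point depending on D is an affine combination of D and λ-independent points, so each such coordinate is linear in λ; the λ² term in each signed area is a multiple of (G−A)×(G−A) = 0, so 2·[YXT] and 2·[VDX] are each linear in λ. Evaluating at λ=0 and λ=1:
  2·[YXT] = -3/8·λ − 3/8,   2·[VDX] = -1/2·λ − 1
So [YXT]:[VDX] = (-3/8·λ − 3/8) / (-1/2·λ − 1). Setting this equal to -3/4:
  -3/8·λ − 3/8 = -3/4·(-1/2·λ − 1)  ⇒  λ = -3/2
Then r = λ/(1−λ) = (-3/2)/(5/2) = -3/5. Check: with r = -3/5, D = (-3/2, 5/2) and [YXT]:[VDX] = -3/4 as required.

r = -3/5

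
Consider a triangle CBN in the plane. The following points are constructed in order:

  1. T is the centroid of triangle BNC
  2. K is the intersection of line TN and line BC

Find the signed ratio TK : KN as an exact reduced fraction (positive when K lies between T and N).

TK:KN = -1/3

Set C = (0, 0), B = (1, 0), N = (0, 1); any affine frame gives the same invariant.
1. T is the centroid of triangle BNC ⇒ T = (1/3, 1/3)
2. K is the intersection of line TN and line BC ⇒ K = (1/2, 0)
K = T + t·(N−T) with t = -1/2, so TK:KN = t:(1−t) = -1/2:3/2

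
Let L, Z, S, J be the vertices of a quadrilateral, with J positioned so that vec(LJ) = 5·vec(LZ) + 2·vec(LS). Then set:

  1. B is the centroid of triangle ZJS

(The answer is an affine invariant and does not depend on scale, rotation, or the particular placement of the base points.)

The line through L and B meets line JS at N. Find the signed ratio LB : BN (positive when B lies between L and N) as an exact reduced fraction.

LB:BN = 3/2

Set L = (0, 0), Z = (1, 0), S = (0, 1), J = (5, 2); any affine frame gives the same invariant.
1. B is the centroid of triangle ZJS ⇒ B = (2, 1)
line LB meets JS at N = (10/3, 5/3)
B = L + t·(N−L) with t = 3/5, so LB:BN = 3/5:2/5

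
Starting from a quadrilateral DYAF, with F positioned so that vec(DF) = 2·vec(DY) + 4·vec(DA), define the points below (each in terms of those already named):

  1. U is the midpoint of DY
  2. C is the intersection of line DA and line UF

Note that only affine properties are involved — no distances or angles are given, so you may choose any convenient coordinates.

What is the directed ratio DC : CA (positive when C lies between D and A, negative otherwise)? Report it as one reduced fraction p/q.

DC:CA = -4/7

Choose coordinates D = (0, 0), Y = (1, 0), A = (0, 1), F = (2, 4).
1. U is the midpoint of DY ⇒ U = (1/2, 0)
2. C is the intersection of line DA and line UF ⇒ C = (0, -4/3)
C = D + t·(A−D) with t = -4/3, so DC:CA = t:(1−t) = -4/3:7/3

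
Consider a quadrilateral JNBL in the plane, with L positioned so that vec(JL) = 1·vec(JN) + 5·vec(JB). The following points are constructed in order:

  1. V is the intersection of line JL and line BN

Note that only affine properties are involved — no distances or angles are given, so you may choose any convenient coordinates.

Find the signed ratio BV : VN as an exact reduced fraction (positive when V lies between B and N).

BV:VN = 1/5

Set J = (0, 0), N = (1, 0), B = (0, 1), L = (1, 5); any affine frame gives the same invariant.
1. V is the intersection of line JL and line BN ⇒ V = (1/6, 5/6)
V = B + t·(N−B) with t = 1/6, so BV:VN = t:(1−t) = 1/6:5/6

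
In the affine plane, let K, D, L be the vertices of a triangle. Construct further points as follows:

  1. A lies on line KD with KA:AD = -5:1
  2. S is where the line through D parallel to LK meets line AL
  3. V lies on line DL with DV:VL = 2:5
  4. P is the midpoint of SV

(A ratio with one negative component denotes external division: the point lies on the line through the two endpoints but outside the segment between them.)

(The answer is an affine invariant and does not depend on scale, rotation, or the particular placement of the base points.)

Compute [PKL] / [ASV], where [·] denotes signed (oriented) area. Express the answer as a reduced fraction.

Assign K = (0, 0), D = (1, 0), L = (0, 1) — the answer is frame-independent, so this choice is without loss of generality.
1. A lies on line KD with KA:AD = -5:1 ⇒ A = (5/4, 0)
2. S is where the line through D parallel to LK meets line AL ⇒ S = (1, 1/5)
3. V lies on line DL with DV:VL = 2:5 ⇒ V = (5/7, 2/7)
4. P is the midpoint of SV ⇒ P = (6/7, 17/70)
2·[PKL] = -6/7, 2·[ASV] = 1/28
[PKL]:[ASV] = -6/7:1/28 = -24

[PKL]:[ASV] = -24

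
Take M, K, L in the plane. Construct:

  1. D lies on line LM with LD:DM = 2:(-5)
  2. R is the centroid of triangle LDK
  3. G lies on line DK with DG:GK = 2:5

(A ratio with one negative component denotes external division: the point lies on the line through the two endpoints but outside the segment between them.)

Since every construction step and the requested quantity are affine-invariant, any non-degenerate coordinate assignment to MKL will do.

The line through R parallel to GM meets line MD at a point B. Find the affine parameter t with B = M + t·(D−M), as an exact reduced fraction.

Set M = (0, 0), K = (1, 0), L = (0, 1); any affine frame gives the same invariant.
1. D lies on line LM with LD:DM = 2:(-5) ⇒ D = (0, 5/3)
2. R is the centroid of triangle LDK ⇒ R = (1/3, 8/9)
3. G lies on line DK with DG:GK = 2:5 ⇒ G = (2/7, 25/21)
through R parallel to GM: direction (-2/7, -25/21); meets MD at B = (0, -1/2)
B = M + t·(D−M) with t = -3/10

t = -3/10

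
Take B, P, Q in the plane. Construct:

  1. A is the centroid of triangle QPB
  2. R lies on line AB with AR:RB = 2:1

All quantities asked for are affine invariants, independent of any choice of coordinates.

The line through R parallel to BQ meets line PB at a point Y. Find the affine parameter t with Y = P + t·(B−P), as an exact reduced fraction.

Choose coordinates B = (0, 0), P = (1, 0), Q = (0, 1).
1. A is the centroid of triangle QPB ⇒ A = (1/3, 1/3)
2. R lies on line AB with AR:RB = 2:1 ⇒ R = (1/9, 1/9)
through R parallel to BQ: direction (0, 1); meets PB at Y = (1/9, 0)
Y = P + t·(B−P) with t = 8/9

t = 8/9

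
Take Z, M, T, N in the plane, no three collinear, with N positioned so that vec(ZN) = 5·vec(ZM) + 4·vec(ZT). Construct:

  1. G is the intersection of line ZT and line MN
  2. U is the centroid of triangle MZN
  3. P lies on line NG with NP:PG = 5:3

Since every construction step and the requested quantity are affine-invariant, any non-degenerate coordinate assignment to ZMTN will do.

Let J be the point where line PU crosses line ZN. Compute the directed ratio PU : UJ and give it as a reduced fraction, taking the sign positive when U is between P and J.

PU:UJ = 43/32

Assign Z = (0, 0), M = (1, 0), T = (0, 1), N = (5, 4) — the answer is frame-independent, so this choice is without loss of generality.
1. G is the intersection of line ZT and line MN ⇒ G = (0, -1)
2. U is the centroid of triangle MZN ⇒ U = (2, 4/3)
3. P lies on line NG with NP:PG = 5:3 ⇒ P = (15/8, 7/8)
line PU meets ZN at J = (90/43, 72/43)
U = P + t·(J−P) with t = 43/75, so PU:UJ = 43/75:32/75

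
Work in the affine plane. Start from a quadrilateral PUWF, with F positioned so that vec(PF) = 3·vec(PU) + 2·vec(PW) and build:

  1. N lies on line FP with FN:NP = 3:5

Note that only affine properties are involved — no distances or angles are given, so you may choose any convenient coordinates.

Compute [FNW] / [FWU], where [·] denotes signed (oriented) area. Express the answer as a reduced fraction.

Set P = (0, 0), U = (1, 0), W = (0, 1), F = (3, 2); any affine frame gives the same invariant.
1. N lies on line FP with FN:NP = 3:5 ⇒ N = (15/8, 5/4)
2·[FNW] = -9/8, 2·[FWU] = 4
[FNW]:[FWU] = -9/8:4 = -9/32

[FNW]:[FWU] = -9/32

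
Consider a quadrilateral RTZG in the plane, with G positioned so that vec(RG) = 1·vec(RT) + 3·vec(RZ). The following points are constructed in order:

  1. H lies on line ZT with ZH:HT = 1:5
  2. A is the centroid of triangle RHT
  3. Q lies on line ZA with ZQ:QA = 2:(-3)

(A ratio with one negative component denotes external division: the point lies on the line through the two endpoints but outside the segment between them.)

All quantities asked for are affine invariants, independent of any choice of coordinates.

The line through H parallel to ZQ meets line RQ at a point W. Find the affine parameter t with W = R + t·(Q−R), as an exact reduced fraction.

t = 8/7

Work in coordinates with R = (0, 0), T = (1, 0), Z = (0, 1), G = (1, 3).
1. H lies on line ZT with ZH:HT = 1:5 ⇒ H = (1/6, 5/6)
2. A is the centroid of triangle RHT ⇒ A = (7/18, 5/18)
3. Q lies on line ZA with ZQ:QA = 2:(-3) ⇒ Q = (-7/9, 22/9)
through H parallel to ZQ: direction (-7/9, 13/9); meets RQ at W = (-8/9, 176/63)
W = R + t·(Q−R) with t = 8/7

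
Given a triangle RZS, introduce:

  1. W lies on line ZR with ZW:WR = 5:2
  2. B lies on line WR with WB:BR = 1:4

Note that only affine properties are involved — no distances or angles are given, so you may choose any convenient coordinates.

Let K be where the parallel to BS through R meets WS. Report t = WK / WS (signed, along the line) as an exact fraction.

t = 5

Assign R = (0, 0), Z = (1, 0), S = (0, 1) — the answer is frame-independent, so this choice is without loss of generality.
1. W lies on line ZR with ZW:WR = 5:2 ⇒ W = (2/7, 0)
2. B lies on line WR with WB:BR = 1:4 ⇒ B = (8/35, 0)
through R parallel to BS: direction (-8/35, 1); meets WS at K = (-8/7, 5)
K = W + t·(S−W) with t = 5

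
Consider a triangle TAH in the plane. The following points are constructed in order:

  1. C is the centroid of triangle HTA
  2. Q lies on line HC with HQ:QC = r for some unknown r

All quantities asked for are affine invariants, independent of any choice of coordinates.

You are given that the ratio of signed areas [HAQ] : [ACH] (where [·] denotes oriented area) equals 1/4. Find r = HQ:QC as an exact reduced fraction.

Choose coordinates T = (0, 0), A = (1, 0), H = (0, 1).
1. C is the centroid of triangle HTA ⇒ C = (1/3, 1/3)
2. With HQ:QC = r, write λ = r/(r+1) so Q = H + λ·(C−H); Q is affine-linear in λ
Every point depending on Q is an affine combination of Q and λ-independent points, so each such coordinate is linear in λ; the λ² term in each signed area is a multiple of (C−H)×(C−H) = 0, so 2·[HAQ] and 2·[ACH] are each linear in λ. Evaluating at λ=0 and λ=1:
  2·[HAQ] = -1/3·λ,   2·[ACH] = -1/3
So [HAQ]:[ACH] = (-1/3·λ) / (-1/3). Setting this equal to 1/4:
  -1/3·λ = 1/4·(-1/3)  ⇒  λ = 1/4
Then r = λ/(1−λ) = (1/4)/(3/4) = 1/3. Check: with r = 1/3, Q = (1/12, 5/6) and [HAQ]:[ACH] = 1/4 as required.

r = 1/3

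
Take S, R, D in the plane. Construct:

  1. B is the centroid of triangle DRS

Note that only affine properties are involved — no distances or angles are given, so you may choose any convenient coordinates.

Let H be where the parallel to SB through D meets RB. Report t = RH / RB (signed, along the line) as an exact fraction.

Set S = (0, 0), R = (1, 0), D = (0, 1); any affine frame gives the same invariant.
1. B is the centroid of triangle DRS ⇒ B = (1/3, 1/3)
through D parallel to SB: direction (1/3, 1/3); meets RB at H = (-1/3, 2/3)
H = R + t·(B−R) with t = 2

t = 2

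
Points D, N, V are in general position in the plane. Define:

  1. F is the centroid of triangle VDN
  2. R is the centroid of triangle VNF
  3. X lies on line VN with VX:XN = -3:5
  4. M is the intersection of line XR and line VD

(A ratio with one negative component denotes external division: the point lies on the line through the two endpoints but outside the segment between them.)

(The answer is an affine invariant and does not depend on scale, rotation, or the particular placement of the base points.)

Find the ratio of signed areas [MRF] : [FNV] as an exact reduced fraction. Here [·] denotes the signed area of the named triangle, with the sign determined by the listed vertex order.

Choose coordinates D = (0, 0), N = (1, 0), V = (0, 1).
1. F is the centroid of triangle VDN ⇒ F = (1/3, 1/3)
2. R is the centroid of triangle VNF ⇒ R = (4/9, 4/9)
3. X lies on line VN with VX:XN = -3:5 ⇒ X = (-3/2, 5/2)
4. M is the intersection of line XR and line VD ⇒ M = (0, 32/35)
2·[MRF] = -32/315, 2·[FNV] = 1/3
[MRF]:[FNV] = -32/315:1/3 = -32/105

[MRF]:[FNV] = -32/105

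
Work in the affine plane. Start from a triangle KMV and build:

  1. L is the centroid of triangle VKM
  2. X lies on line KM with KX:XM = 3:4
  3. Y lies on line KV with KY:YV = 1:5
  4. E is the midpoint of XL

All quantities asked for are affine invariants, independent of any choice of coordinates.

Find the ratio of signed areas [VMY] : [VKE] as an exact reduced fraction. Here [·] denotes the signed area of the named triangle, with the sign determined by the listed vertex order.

Assign K = (0, 0), M = (1, 0), V = (0, 1) — the answer is frame-independent, so this choice is without loss of generality.
1. L is the centroid of triangle VKM ⇒ L = (1/3, 1/3)
2. X lies on line KM with KX:XM = 3:4 ⇒ X = (3/7, 0)
3. Y lies on line KV with KY:YV = 1:5 ⇒ Y = (0, 1/6)
4. E is the midpoint of XL ⇒ E = (8/21, 1/6)
2·[VMY] = -5/6, 2·[VKE] = 8/21
[VMY]:[VKE] = -5/6:8/21 = -35/16

[VMY]:[VKE] = -35/16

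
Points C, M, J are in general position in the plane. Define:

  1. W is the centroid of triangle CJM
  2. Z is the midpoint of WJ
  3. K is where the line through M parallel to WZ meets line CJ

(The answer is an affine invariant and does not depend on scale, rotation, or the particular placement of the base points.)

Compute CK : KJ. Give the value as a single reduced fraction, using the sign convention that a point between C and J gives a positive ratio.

Choose coordinates C = (0, 0), M = (1, 0), J = (0, 1).
1. W is the centroid of triangle CJM ⇒ W = (1/3, 1/3)
2. Z is the midpoint of WJ ⇒ Z = (1/6, 2/3)
3. K is where the line through M parallel to WZ meets line CJ ⇒ K = (0, 2)
K = C + t·(J−C) with t = 2, so CK:KJ = t:(1−t) = 2:-1

CK:KJ = -2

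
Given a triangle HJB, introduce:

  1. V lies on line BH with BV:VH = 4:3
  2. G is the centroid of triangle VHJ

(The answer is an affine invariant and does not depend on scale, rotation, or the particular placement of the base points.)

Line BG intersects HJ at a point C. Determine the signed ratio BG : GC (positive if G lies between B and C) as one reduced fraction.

BG:GC = 6

Choose coordinates H = (0, 0), J = (1, 0), B = (0, 1).
1. V lies on line BH with BV:VH = 4:3 ⇒ V = (0, 3/7)
2. G is the centroid of triangle VHJ ⇒ G = (1/3, 1/7)
line BG meets HJ at C = (7/18, 0)
G = B + t·(C−B) with t = 6/7, so BG:GC = 6/7:1/7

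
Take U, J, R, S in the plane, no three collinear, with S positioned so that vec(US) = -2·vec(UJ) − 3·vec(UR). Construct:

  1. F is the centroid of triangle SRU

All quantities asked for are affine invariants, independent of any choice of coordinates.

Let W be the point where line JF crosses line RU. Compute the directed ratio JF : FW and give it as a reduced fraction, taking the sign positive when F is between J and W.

JF:FW = -5/2

Assign U = (0, 0), J = (1, 0), R = (0, 1), S = (-2, -3) — the answer is frame-independent, so this choice is without loss of generality.
1. F is the centroid of triangle SRU ⇒ F = (-2/3, -2/3)
line JF meets RU at W = (0, -2/5)
F = J + t·(W−J) with t = 5/3, so JF:FW = 5/3:-2/3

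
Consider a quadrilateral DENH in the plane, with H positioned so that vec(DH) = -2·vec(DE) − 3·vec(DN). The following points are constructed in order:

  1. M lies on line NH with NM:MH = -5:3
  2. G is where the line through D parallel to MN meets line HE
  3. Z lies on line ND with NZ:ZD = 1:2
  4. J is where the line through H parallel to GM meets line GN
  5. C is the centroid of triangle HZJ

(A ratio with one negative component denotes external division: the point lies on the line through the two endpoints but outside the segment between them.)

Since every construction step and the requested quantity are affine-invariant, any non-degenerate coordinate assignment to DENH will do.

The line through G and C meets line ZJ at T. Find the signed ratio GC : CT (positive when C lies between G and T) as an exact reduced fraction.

GC:CT = -13/4

Work in coordinates with D = (0, 0), E = (1, 0), N = (0, 1), H = (-2, -3).
1. M lies on line NH with NM:MH = -5:3 ⇒ M = (-5, -9)
2. G is where the line through D parallel to MN meets line HE ⇒ G = (-1, -2)
3. Z lies on line ND with NZ:ZD = 1:2 ⇒ Z = (0, 2/3)
4. J is where the line through H parallel to GM meets line GN ⇒ J = (-2/5, -1/5)
5. C is the centroid of triangle HZJ ⇒ C = (-4/5, -38/45)
line GC meets ZJ at T = (-56/65, -6/5)
C = G + t·(T−G) with t = 13/9, so GC:CT = 13/9:-4/9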